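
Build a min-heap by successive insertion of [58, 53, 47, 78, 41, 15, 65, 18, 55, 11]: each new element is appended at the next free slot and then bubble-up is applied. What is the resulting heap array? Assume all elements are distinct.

Insert 58:
  append 58 at index 0 → [58] (no swap needed)
Insert 53:
  append 53 at index 1 → [58, 53]
  53 < parent 58 at index 0, swap → [53, 58]
Insert 47:
  append 47 at index 2 → [53, 58, 47]
  47 < parent 53 at index 0, swap → [47, 58, 53]
Insert 78:
  append 78 at index 3 → [47, 58, 53, 78] (no swap needed)
Insert 41:
  append 41 at index 4 → [47, 58, 53, 78, 41]
  41 < parent 58 at index 1, swap → [47, 41, 53, 78, 58]
  41 < parent 47 at index 0, swap → [41, 47, 53, 78, 58]
Insert 15:
  append 15 at index 5 → [41, 47, 53, 78, 58, 15]
  15 < parent 53 at index 2, swap → [41, 47, 15, 78, 58, 53]
  15 < parent 41 at index 0, swap → [15, 47, 41, 78, 58, 53]
Insert 65:
  append 65 at index 6 → [15, 47, 41, 78, 58, 53, 65] (no swap needed)
Insert 18:
  append 18 at index 7 → [15, 47, 41, 78, 58, 53, 65, 18]
  18 < parent 78 at index 3, swap → [15, 47, 41, 18, 58, 53, 65, 78]
  18 < parent 47 at index 1, swap → [15, 18, 41, 47, 58, 53, 65, 78]
Insert 55:
  append 55 at index 8 → [15, 18, 41, 47, 58, 53, 65, 78, 55] (no swap needed)
Insert 11:
  append 11 at index 9 → [15, 18, 41, 47, 58, 53, 65, 78, 55, 11]
  11 < parent 58 at index 4, swap → [15, 18, 41, 47, 11, 53, 65, 78, 55, 58]
  11 < parent 18 at index 1, swap → [15, 11, 41, 47, 18, 53, 65, 78, 55, 58]
  11 < parent 15 at index 0, swap → [11, 15, 41, 47, 18, 53, 65, 78, 55, 58]

[11, 15, 41, 47, 18, 53, 65, 78, 55, 58]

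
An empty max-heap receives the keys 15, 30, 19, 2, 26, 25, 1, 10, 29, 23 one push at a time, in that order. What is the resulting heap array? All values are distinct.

[30, 29, 25, 26, 23, 19, 1, 2, 10, 15]

Insert 15:
  append 15 at index 0 → [15] (no swap needed)
Insert 30:
  append 30 at index 1 → [15, 30]
  30 > parent 15 at index 0, swap → [30, 15]
Insert 19:
  append 19 at index 2 → [30, 15, 19] (no swap needed)
Insert 2:
  append 2 at index 3 → [30, 15, 19, 2] (no swap needed)
Insert 26:
  append 26 at index 4 → [30, 15, 19, 2, 26]
  26 > parent 15 at index 1, swap → [30, 26, 19, 2, 15]
Insert 25:
  append 25 at index 5 → [30, 26, 19, 2, 15, 25]
  25 > parent 19 at index 2, swap → [30, 26, 25, 2, 15, 19]
Insert 1:
  append 1 at index 6 → [30, 26, 25, 2, 15, 19, 1] (no swap needed)
Insert 10:
  append 10 at index 7 → [30, 26, 25, 2, 15, 19, 1, 10]
  10 > parent 2 at index 3, swap → [30, 26, 25, 10, 15, 19, 1, 2]
Insert 29:
  append 29 at index 8 → [30, 26, 25, 10, 15, 19, 1, 2, 29]
  29 > parent 10 at index 3, swap → [30, 26, 25, 29, 15, 19, 1, 2, 10]
  29 > parent 26 at index 1, swap → [30, 29, 25, 26, 15, 19, 1, 2, 10]
Insert 23:
  append 23 at index 9 → [30, 29, 25, 26, 15, 19, 1, 2, 10, 23]
  23 > parent 15 at index 4, swap → [30, 29, 25, 26, 23, 19, 1, 2, 10, 15]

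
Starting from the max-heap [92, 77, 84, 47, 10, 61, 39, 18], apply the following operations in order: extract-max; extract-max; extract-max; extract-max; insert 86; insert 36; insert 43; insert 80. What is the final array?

[86, 80, 43, 47, 39, 18, 36, 10]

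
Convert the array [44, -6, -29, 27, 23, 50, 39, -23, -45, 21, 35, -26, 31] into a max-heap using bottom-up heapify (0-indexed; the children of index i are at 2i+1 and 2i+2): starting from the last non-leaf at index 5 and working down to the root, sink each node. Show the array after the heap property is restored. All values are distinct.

[50, 35, 44, 27, 23, 31, 39, -23, -45, 21, -6, -26, -29]

sift down from index 5: already satisfies heap property
sift down from index 4:
  23 vs larger child 35 at index 10, swap → [44, -6, -29, 27, 35, 50, 39, -23, -45, 21, 23, -26, 31]
sift down from index 3: already satisfies heap property
sift down from index 2:
  -29 vs larger child 50 at index 5, swap → [44, -6, 50, 27, 35, -29, 39, -23, -45, 21, 23, -26, 31]
  -29 vs larger child 31 at index 12, swap → [44, -6, 50, 27, 35, 31, 39, -23, -45, 21, 23, -26, -29]
sift down from index 1:
  -6 vs larger child 35 at index 4, swap → [44, 35, 50, 27, -6, 31, 39, -23, -45, 21, 23, -26, -29]
  -6 vs larger child 23 at index 10, swap → [44, 35, 50, 27, 23, 31, 39, -23, -45, 21, -6, -26, -29]
sift down from index 0:
  44 vs larger child 50 at index 2, swap → [50, 35, 44, 27, 23, 31, 39, -23, -45, 21, -6, -26, -29]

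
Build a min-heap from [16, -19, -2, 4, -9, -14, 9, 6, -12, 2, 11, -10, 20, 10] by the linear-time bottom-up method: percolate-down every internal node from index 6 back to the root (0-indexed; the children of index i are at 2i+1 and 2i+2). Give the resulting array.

sift down from index 6: already satisfies heap property
sift down from index 5: already satisfies heap property
sift down from index 4: already satisfies heap property
sift down from index 3:
  4 vs smaller child -12 at index 8, swap → [16, -19, -2, -12, -9, -14, 9, 6, 4, 2, 11, -10, 20, 10]
sift down from index 2:
  -2 vs smaller child -14 at index 5, swap → [16, -19, -14, -12, -9, -2, 9, 6, 4, 2, 11, -10, 20, 10]
  -2 vs smaller child -10 at index 11, swap → [16, -19, -14, -12, -9, -10, 9, 6, 4, 2, 11, -2, 20, 10]
sift down from index 1: already satisfies heap property
sift down from index 0:
  16 vs smaller child -19 at index 1, swap → [-19, 16, -14, -12, -9, -10, 9, 6, 4, 2, 11, -2, 20, 10]
  16 vs smaller child -12 at index 3, swap → [-19, -12, -14, 16, -9, -10, 9, 6, 4, 2, 11, -2, 20, 10]
  16 vs smaller child 4 at index 8, swap → [-19, -12, -14, 4, -9, -10, 9, 6, 16, 2, 11, -2, 20, 10]

[-19, -12, -14, 4, -9, -10, 9, 6, 16, 2, 11, -2, 20, 10]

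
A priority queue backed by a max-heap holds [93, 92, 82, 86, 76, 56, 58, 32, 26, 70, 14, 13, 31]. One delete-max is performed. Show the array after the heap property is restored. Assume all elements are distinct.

[92, 86, 82, 32, 76, 56, 58, 31, 26, 70, 14, 13]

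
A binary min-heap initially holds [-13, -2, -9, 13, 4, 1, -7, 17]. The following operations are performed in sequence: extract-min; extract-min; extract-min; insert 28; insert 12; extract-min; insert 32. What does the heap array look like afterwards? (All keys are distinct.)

[1, 4, 12, 13, 17, 28, 32]

extract-min → returns -13:
  remove root -13; move last element 17 to root → [17, -2, -9, 13, 4, 1, -7]
  17 vs smaller child -9 at index 2, swap → [-9, -2, 17, 13, 4, 1, -7]
  17 vs smaller child -7 at index 6, swap → [-9, -2, -7, 13, 4, 1, 17]
extract-min → returns -9:
  remove root -9; move last element 17 to root → [17, -2, -7, 13, 4, 1]
  17 vs smaller child -7 at index 2, swap → [-7, -2, 17, 13, 4, 1]
  17 vs only child 1 at index 5, swap → [-7, -2, 1, 13, 4, 17]
extract-min → returns -7:
  remove root -7; move last element 17 to root → [17, -2, 1, 13, 4]
  17 vs smaller child -2 at index 1, swap → [-2, 17, 1, 13, 4]
  17 vs smaller child 4 at index 4, swap → [-2, 4, 1, 13, 17]
insert 28:
  append 28 at index 5 → [-2, 4, 1, 13, 17, 28] (no swap needed)
insert 12:
  append 12 at index 6 → [-2, 4, 1, 13, 17, 28, 12] (no swap needed)
extract-min → returns -2:
  remove root -2; move last element 12 to root → [12, 4, 1, 13, 17, 28]
  12 vs smaller child 1 at index 2, swap → [1, 4, 12, 13, 17, 28]
insert 32:
  append 32 at index 6 → [1, 4, 12, 13, 17, 28, 32] (no swap needed)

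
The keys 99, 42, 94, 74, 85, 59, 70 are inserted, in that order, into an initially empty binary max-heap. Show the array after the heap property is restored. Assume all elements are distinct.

[99, 85, 94, 42, 74, 59, 70]

Insert 99:
  append 99 at index 0 → [99] (no swap needed)
Insert 42:
  append 42 at index 1 → [99, 42] (no swap needed)
Insert 94:
  append 94 at index 2 → [99, 42, 94] (no swap needed)
Insert 74:
  append 74 at index 3 → [99, 42, 94, 74]
  74 > parent 42 at index 1, swap → [99, 74, 94, 42]
Insert 85:
  append 85 at index 4 → [99, 74, 94, 42, 85]
  85 > parent 74 at index 1, swap → [99, 85, 94, 42, 74]
Insert 59:
  append 59 at index 5 → [99, 85, 94, 42, 74, 59] (no swap needed)
Insert 70:
  append 70 at index 6 → [99, 85, 94, 42, 74, 59, 70] (no swap needed)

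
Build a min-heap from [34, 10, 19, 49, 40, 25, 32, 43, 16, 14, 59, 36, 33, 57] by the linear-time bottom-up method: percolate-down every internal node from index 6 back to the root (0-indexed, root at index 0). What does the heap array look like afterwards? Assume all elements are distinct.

[10, 14, 19, 16, 34, 25, 32, 43, 49, 40, 59, 36, 33, 57]

sift down from index 6: already satisfies heap property
sift down from index 5: already satisfies heap property
sift down from index 4:
  40 vs smaller child 14 at index 9, swap → [34, 10, 19, 49, 14, 25, 32, 43, 16, 40, 59, 36, 33, 57]
sift down from index 3:
  49 vs smaller child 16 at index 8, swap → [34, 10, 19, 16, 14, 25, 32, 43, 49, 40, 59, 36, 33, 57]
sift down from index 2: already satisfies heap property
sift down from index 1: already satisfies heap property
sift down from index 0:
  34 vs smaller child 10 at index 1, swap → [10, 34, 19, 16, 14, 25, 32, 43, 49, 40, 59, 36, 33, 57]
  34 vs smaller child 14 at index 4, swap → [10, 14, 19, 16, 34, 25, 32, 43, 49, 40, 59, 36, 33, 57]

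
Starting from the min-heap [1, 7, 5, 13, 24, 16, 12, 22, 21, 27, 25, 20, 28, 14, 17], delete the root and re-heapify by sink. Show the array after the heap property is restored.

[5, 7, 12, 13, 24, 16, 14, 22, 21, 27, 25, 20, 28, 17]

remove root 1; move last element 17 to root → [17, 7, 5, 13, 24, 16, 12, 22, 21, 27, 25, 20, 28, 14]
17 vs smaller child 5 at index 2, swap → [5, 7, 17, 13, 24, 16, 12, 22, 21, 27, 25, 20, 28, 14]
17 vs smaller child 12 at index 6, swap → [5, 7, 12, 13, 24, 16, 17, 22, 21, 27, 25, 20, 28, 14]
17 vs only child 14 at index 13, swap → [5, 7, 12, 13, 24, 16, 14, 22, 21, 27, 25, 20, 28, 17]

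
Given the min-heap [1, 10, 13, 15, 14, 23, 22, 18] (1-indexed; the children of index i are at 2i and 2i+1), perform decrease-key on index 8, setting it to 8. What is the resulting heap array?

set index 8 from 18 to 8 → [1, 10, 13, 15, 14, 23, 22, 8]
8 < parent 15 at index 4, swap → [1, 10, 13, 8, 14, 23, 22, 15]
8 < parent 10 at index 2, swap → [1, 8, 13, 10, 14, 23, 22, 15]

[1, 8, 13, 10, 14, 23, 22, 15]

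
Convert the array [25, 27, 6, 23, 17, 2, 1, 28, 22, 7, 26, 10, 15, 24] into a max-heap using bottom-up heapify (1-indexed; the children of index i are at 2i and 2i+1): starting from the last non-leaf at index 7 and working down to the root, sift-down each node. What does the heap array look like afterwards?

[28, 27, 24, 25, 26, 15, 6, 23, 22, 7, 17, 10, 2, 1]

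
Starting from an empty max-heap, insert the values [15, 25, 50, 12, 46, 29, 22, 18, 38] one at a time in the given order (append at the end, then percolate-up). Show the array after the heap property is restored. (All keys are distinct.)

[50, 46, 29, 38, 15, 25, 22, 12, 18]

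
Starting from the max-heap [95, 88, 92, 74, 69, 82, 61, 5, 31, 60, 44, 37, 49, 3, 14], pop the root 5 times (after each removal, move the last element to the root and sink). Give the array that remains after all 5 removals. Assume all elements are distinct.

extract-max #1 returns 95:
  remove root 95; move last element 14 to root → [14, 88, 92, 74, 69, 82, 61, 5, 31, 60, 44, 37, 49, 3]
  14 vs larger child 92 at index 2, swap → [92, 88, 14, 74, 69, 82, 61, 5, 31, 60, 44, 37, 49, 3]
  14 vs larger child 82 at index 5, swap → [92, 88, 82, 74, 69, 14, 61, 5, 31, 60, 44, 37, 49, 3]
  14 vs larger child 49 at index 12, swap → [92, 88, 82, 74, 69, 49, 61, 5, 31, 60, 44, 37, 14, 3]
extract-max #2 returns 92:
  remove root 92; move last element 3 to root → [3, 88, 82, 74, 69, 49, 61, 5, 31, 60, 44, 37, 14]
  3 vs larger child 88 at index 1, swap → [88, 3, 82, 74, 69, 49, 61, 5, 31, 60, 44, 37, 14]
  3 vs larger child 74 at index 3, swap → [88, 74, 82, 3, 69, 49, 61, 5, 31, 60, 44, 37, 14]
  3 vs larger child 31 at index 8, swap → [88, 74, 82, 31, 69, 49, 61, 5, 3, 60, 44, 37, 14]
extract-max #3 returns 88:
  remove root 88; move last element 14 to root → [14, 74, 82, 31, 69, 49, 61, 5, 3, 60, 44, 37]
  14 vs larger child 82 at index 2, swap → [82, 74, 14, 31, 69, 49, 61, 5, 3, 60, 44, 37]
  14 vs larger child 61 at index 6, swap → [82, 74, 61, 31, 69, 49, 14, 5, 3, 60, 44, 37]
extract-max #4 returns 82:
  remove root 82; move last element 37 to root → [37, 74, 61, 31, 69, 49, 14, 5, 3, 60, 44]
  37 vs larger child 74 at index 1, swap → [74, 37, 61, 31, 69, 49, 14, 5, 3, 60, 44]
  37 vs larger child 69 at index 4, swap → [74, 69, 61, 31, 37, 49, 14, 5, 3, 60, 44]
  37 vs larger child 60 at index 9, swap → [74, 69, 61, 31, 60, 49, 14, 5, 3, 37, 44]
extract-max #5 returns 74:
  remove root 74; move last element 44 to root → [44, 69, 61, 31, 60, 49, 14, 5, 3, 37]
  44 vs larger child 69 at index 1, swap → [69, 44, 61, 31, 60, 49, 14, 5, 3, 37]
  44 vs larger child 60 at index 4, swap → [69, 60, 61, 31, 44, 49, 14, 5, 3, 37]

[69, 60, 61, 31, 44, 49, 14, 5, 3, 37]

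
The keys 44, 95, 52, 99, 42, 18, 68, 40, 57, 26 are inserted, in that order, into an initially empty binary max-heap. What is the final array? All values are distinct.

[99, 95, 68, 57, 42, 18, 52, 40, 44, 26]

Insert 44:
  append 44 at index 0 → [44] (no swap needed)
Insert 95:
  append 95 at index 1 → [44, 95]
  95 > parent 44 at index 0, swap → [95, 44]
Insert 52:
  append 52 at index 2 → [95, 44, 52] (no swap needed)
Insert 99:
  append 99 at index 3 → [95, 44, 52, 99]
  99 > parent 44 at index 1, swap → [95, 99, 52, 44]
  99 > parent 95 at index 0, swap → [99, 95, 52, 44]
Insert 42:
  append 42 at index 4 → [99, 95, 52, 44, 42] (no swap needed)
Insert 18:
  append 18 at index 5 → [99, 95, 52, 44, 42, 18] (no swap needed)
Insert 68:
  append 68 at index 6 → [99, 95, 52, 44, 42, 18, 68]
  68 > parent 52 at index 2, swap → [99, 95, 68, 44, 42, 18, 52]
Insert 40:
  append 40 at index 7 → [99, 95, 68, 44, 42, 18, 52, 40] (no swap needed)
Insert 57:
  append 57 at index 8 → [99, 95, 68, 44, 42, 18, 52, 40, 57]
  57 > parent 44 at index 3, swap → [99, 95, 68, 57, 42, 18, 52, 40, 44]
Insert 26:
  append 26 at index 9 → [99, 95, 68, 57, 42, 18, 52, 40, 44, 26] (no swap needed)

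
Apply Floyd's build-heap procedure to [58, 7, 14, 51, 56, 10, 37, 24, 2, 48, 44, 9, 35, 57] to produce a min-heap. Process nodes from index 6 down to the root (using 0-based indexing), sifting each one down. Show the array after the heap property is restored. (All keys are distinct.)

sift down from index 6: already satisfies heap property
sift down from index 5:
  10 vs smaller child 9 at index 11, swap → [58, 7, 14, 51, 56, 9, 37, 24, 2, 48, 44, 10, 35, 57]
sift down from index 4:
  56 vs smaller child 44 at index 10, swap → [58, 7, 14, 51, 44, 9, 37, 24, 2, 48, 56, 10, 35, 57]
sift down from index 3:
  51 vs smaller child 2 at index 8, swap → [58, 7, 14, 2, 44, 9, 37, 24, 51, 48, 56, 10, 35, 57]
sift down from index 2:
  14 vs smaller child 9 at index 5, swap → [58, 7, 9, 2, 44, 14, 37, 24, 51, 48, 56, 10, 35, 57]
  14 vs smaller child 10 at index 11, swap → [58, 7, 9, 2, 44, 10, 37, 24, 51, 48, 56, 14, 35, 57]
sift down from index 1:
  7 vs smaller child 2 at index 3, swap → [58, 2, 9, 7, 44, 10, 37, 24, 51, 48, 56, 14, 35, 57]
sift down from index 0:
  58 vs smaller child 2 at index 1, swap → [2, 58, 9, 7, 44, 10, 37, 24, 51, 48, 56, 14, 35, 57]
  58 vs smaller child 7 at index 3, swap → [2, 7, 9, 58, 44, 10, 37, 24, 51, 48, 56, 14, 35, 57]
  58 vs smaller child 24 at index 7, swap → [2, 7, 9, 24, 44, 10, 37, 58, 51, 48, 56, 14, 35, 57]

[2, 7, 9, 24, 44, 10, 37, 58, 51, 48, 56, 14, 35, 57]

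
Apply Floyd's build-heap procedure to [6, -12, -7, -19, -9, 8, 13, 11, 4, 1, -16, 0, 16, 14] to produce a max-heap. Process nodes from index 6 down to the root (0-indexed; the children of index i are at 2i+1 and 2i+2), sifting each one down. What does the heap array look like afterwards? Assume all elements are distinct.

sift down from index 6:
  13 vs only child 14 at index 13, swap → [6, -12, -7, -19, -9, 8, 14, 11, 4, 1, -16, 0, 16, 13]
sift down from index 5:
  8 vs larger child 16 at index 12, swap → [6, -12, -7, -19, -9, 16, 14, 11, 4, 1, -16, 0, 8, 13]
sift down from index 4:
  -9 vs larger child 1 at index 9, swap → [6, -12, -7, -19, 1, 16, 14, 11, 4, -9, -16, 0, 8, 13]
sift down from index 3:
  -19 vs larger child 11 at index 7, swap → [6, -12, -7, 11, 1, 16, 14, -19, 4, -9, -16, 0, 8, 13]
sift down from index 2:
  -7 vs larger child 16 at index 5, swap → [6, -12, 16, 11, 1, -7, 14, -19, 4, -9, -16, 0, 8, 13]
  -7 vs larger child 8 at index 12, swap → [6, -12, 16, 11, 1, 8, 14, -19, 4, -9, -16, 0, -7, 13]
sift down from index 1:
  -12 vs larger child 11 at index 3, swap → [6, 11, 16, -12, 1, 8, 14, -19, 4, -9, -16, 0, -7, 13]
  -12 vs larger child 4 at index 8, swap → [6, 11, 16, 4, 1, 8, 14, -19, -12, -9, -16, 0, -7, 13]
sift down from index 0:
  6 vs larger child 16 at index 2, swap → [16, 11, 6, 4, 1, 8, 14, -19, -12, -9, -16, 0, -7, 13]
  6 vs larger child 14 at index 6, swap → [16, 11, 14, 4, 1, 8, 6, -19, -12, -9, -16, 0, -7, 13]
  6 vs only child 13 at index 13, swap → [16, 11, 14, 4, 1, 8, 13, -19, -12, -9, -16, 0, -7, 6]

[16, 11, 14, 4, 1, 8, 13, -19, -12, -9, -16, 0, -7, 6]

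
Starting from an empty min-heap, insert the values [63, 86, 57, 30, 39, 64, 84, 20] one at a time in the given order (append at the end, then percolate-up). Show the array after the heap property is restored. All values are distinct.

Insert 63:
  append 63 at index 0 → [63] (no swap needed)
Insert 86:
  append 86 at index 1 → [63, 86] (no swap needed)
Insert 57:
  append 57 at index 2 → [63, 86, 57]
  57 < parent 63 at index 0, swap → [57, 86, 63]
Insert 30:
  append 30 at index 3 → [57, 86, 63, 30]
  30 < parent 86 at index 1, swap → [57, 30, 63, 86]
  30 < parent 57 at index 0, swap → [30, 57, 63, 86]
Insert 39:
  append 39 at index 4 → [30, 57, 63, 86, 39]
  39 < parent 57 at index 1, swap → [30, 39, 63, 86, 57]
Insert 64:
  append 64 at index 5 → [30, 39, 63, 86, 57, 64] (no swap needed)
Insert 84:
  append 84 at index 6 → [30, 39, 63, 86, 57, 64, 84] (no swap needed)
Insert 20:
  append 20 at index 7 → [30, 39, 63, 86, 57, 64, 84, 20]
  20 < parent 86 at index 3, swap → [30, 39, 63, 20, 57, 64, 84, 86]
  20 < parent 39 at index 1, swap → [30, 20, 63, 39, 57, 64, 84, 86]
  20 < parent 30 at index 0, swap → [20, 30, 63, 39, 57, 64, 84, 86]

[20, 30, 63, 39, 57, 64, 84, 86]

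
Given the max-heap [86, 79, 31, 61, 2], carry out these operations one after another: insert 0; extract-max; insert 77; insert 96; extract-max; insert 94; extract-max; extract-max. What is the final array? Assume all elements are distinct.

insert 0:
  append 0 at index 5 → [86, 79, 31, 61, 2, 0] (no swap needed)
extract-max → returns 86:
  remove root 86; move last element 0 to root → [0, 79, 31, 61, 2]
  0 vs larger child 79 at index 1, swap → [79, 0, 31, 61, 2]
  0 vs larger child 61 at index 3, swap → [79, 61, 31, 0, 2]
insert 77:
  append 77 at index 5 → [79, 61, 31, 0, 2, 77]
  77 > parent 31 at index 2, swap → [79, 61, 77, 0, 2, 31]
insert 96:
  append 96 at index 6 → [79, 61, 77, 0, 2, 31, 96]
  96 > parent 77 at index 2, swap → [79, 61, 96, 0, 2, 31, 77]
  96 > parent 79 at index 0, swap → [96, 61, 79, 0, 2, 31, 77]
extract-max → returns 96:
  remove root 96; move last element 77 to root → [77, 61, 79, 0, 2, 31]
  77 vs larger child 79 at index 2, swap → [79, 61, 77, 0, 2, 31]
insert 94:
  append 94 at index 6 → [79, 61, 77, 0, 2, 31, 94]
  94 > parent 77 at index 2, swap → [79, 61, 94, 0, 2, 31, 77]
  94 > parent 79 at index 0, swap → [94, 61, 79, 0, 2, 31, 77]
extract-max → returns 94:
  remove root 94; move last element 77 to root → [77, 61, 79, 0, 2, 31]
  77 vs larger child 79 at index 2, swap → [79, 61, 77, 0, 2, 31]
extract-max → returns 79:
  remove root 79; move last element 31 to root → [31, 61, 77, 0, 2]
  31 vs larger child 77 at index 2, swap → [77, 61, 31, 0, 2]

[77, 61, 31, 0, 2]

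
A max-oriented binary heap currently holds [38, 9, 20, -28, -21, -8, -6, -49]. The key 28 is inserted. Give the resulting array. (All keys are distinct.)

append 28 at index 8 → [38, 9, 20, -28, -21, -8, -6, -49, 28]
28 > parent -28 at index 3, swap → [38, 9, 20, 28, -21, -8, -6, -49, -28]
28 > parent 9 at index 1, swap → [38, 28, 20, 9, -21, -8, -6, -49, -28]

[38, 28, 20, 9, -21, -8, -6, -49, -28]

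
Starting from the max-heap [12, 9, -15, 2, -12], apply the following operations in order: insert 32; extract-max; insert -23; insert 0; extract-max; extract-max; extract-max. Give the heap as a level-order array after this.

[0, -12, -23, -15]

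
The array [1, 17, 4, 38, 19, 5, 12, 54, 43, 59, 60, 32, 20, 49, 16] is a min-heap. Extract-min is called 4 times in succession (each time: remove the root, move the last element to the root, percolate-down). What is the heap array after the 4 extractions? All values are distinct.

[16, 17, 20, 38, 19, 32, 49, 54, 43, 59, 60]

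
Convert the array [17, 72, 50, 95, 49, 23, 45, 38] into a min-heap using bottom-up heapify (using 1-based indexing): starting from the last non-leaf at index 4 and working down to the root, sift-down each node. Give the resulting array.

[17, 38, 23, 72, 49, 50, 45, 95]

sift down from index 4:
  95 vs only child 38 at index 8, swap → [17, 72, 50, 38, 49, 23, 45, 95]
sift down from index 3:
  50 vs smaller child 23 at index 6, swap → [17, 72, 23, 38, 49, 50, 45, 95]
sift down from index 2:
  72 vs smaller child 38 at index 4, swap → [17, 38, 23, 72, 49, 50, 45, 95]
sift down from index 1: already satisfies heap property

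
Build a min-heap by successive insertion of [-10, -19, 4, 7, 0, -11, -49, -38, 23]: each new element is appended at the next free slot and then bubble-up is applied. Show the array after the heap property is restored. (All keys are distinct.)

[-49, -38, -19, -10, 0, 4, -11, 7, 23]

Insert -10:
  append -10 at index 0 → [-10] (no swap needed)
Insert -19:
  append -19 at index 1 → [-10, -19]
  -19 < parent -10 at index 0, swap → [-19, -10]
Insert 4:
  append 4 at index 2 → [-19, -10, 4] (no swap needed)
Insert 7:
  append 7 at index 3 → [-19, -10, 4, 7] (no swap needed)
Insert 0:
  append 0 at index 4 → [-19, -10, 4, 7, 0] (no swap needed)
Insert -11:
  append -11 at index 5 → [-19, -10, 4, 7, 0, -11]
  -11 < parent 4 at index 2, swap → [-19, -10, -11, 7, 0, 4]
Insert -49:
  append -49 at index 6 → [-19, -10, -11, 7, 0, 4, -49]
  -49 < parent -11 at index 2, swap → [-19, -10, -49, 7, 0, 4, -11]
  -49 < parent -19 at index 0, swap → [-49, -10, -19, 7, 0, 4, -11]
Insert -38:
  append -38 at index 7 → [-49, -10, -19, 7, 0, 4, -11, -38]
  -38 < parent 7 at index 3, swap → [-49, -10, -19, -38, 0, 4, -11, 7]
  -38 < parent -10 at index 1, swap → [-49, -38, -19, -10, 0, 4, -11, 7]
Insert 23:
  append 23 at index 8 → [-49, -38, -19, -10, 0, 4, -11, 7, 23] (no swap needed)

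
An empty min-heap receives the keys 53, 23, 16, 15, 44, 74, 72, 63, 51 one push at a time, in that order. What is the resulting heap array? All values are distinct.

[15, 16, 23, 51, 44, 74, 72, 63, 53]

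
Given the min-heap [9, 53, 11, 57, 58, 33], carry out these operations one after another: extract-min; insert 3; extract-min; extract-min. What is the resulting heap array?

extract-min → returns 9:
  remove root 9; move last element 33 to root → [33, 53, 11, 57, 58]
  33 vs smaller child 11 at index 2, swap → [11, 53, 33, 57, 58]
insert 3:
  append 3 at index 5 → [11, 53, 33, 57, 58, 3]
  3 < parent 33 at index 2, swap → [11, 53, 3, 57, 58, 33]
  3 < parent 11 at index 0, swap → [3, 53, 11, 57, 58, 33]
extract-min → returns 3:
  remove root 3; move last element 33 to root → [33, 53, 11, 57, 58]
  33 vs smaller child 11 at index 2, swap → [11, 53, 33, 57, 58]
extract-min → returns 11:
  remove root 11; move last element 58 to root → [58, 53, 33, 57]
  58 vs smaller child 33 at index 2, swap → [33, 53, 58, 57]

[33, 53, 58, 57]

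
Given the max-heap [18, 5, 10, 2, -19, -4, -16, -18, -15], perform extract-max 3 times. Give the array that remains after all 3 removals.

extract-max #1 returns 18:
  remove root 18; move last element -15 to root → [-15, 5, 10, 2, -19, -4, -16, -18]
  -15 vs larger child 10 at index 2, swap → [10, 5, -15, 2, -19, -4, -16, -18]
  -15 vs larger child -4 at index 5, swap → [10, 5, -4, 2, -19, -15, -16, -18]
extract-max #2 returns 10:
  remove root 10; move last element -18 to root → [-18, 5, -4, 2, -19, -15, -16]
  -18 vs larger child 5 at index 1, swap → [5, -18, -4, 2, -19, -15, -16]
  -18 vs larger child 2 at index 3, swap → [5, 2, -4, -18, -19, -15, -16]
extract-max #3 returns 5:
  remove root 5; move last element -16 to root → [-16, 2, -4, -18, -19, -15]
  -16 vs larger child 2 at index 1, swap → [2, -16, -4, -18, -19, -15]

[2, -16, -4, -18, -19, -15]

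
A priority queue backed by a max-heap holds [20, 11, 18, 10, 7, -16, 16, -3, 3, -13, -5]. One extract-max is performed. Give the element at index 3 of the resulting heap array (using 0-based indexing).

10

remove root 20; move last element -5 to root → [-5, 11, 18, 10, 7, -16, 16, -3, 3, -13]
-5 vs larger child 18 at index 2, swap → [18, 11, -5, 10, 7, -16, 16, -3, 3, -13]
-5 vs larger child 16 at index 6, swap → [18, 11, 16, 10, 7, -16, -5, -3, 3, -13]
resulting array: [18, 11, 16, 10, 7, -16, -5, -3, 3, -13]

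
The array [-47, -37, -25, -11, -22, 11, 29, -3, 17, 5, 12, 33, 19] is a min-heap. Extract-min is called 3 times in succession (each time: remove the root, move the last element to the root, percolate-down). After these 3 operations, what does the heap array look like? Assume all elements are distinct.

extract-min #1 returns -47:
  remove root -47; move last element 19 to root → [19, -37, -25, -11, -22, 11, 29, -3, 17, 5, 12, 33]
  19 vs smaller child -37 at index 1, swap → [-37, 19, -25, -11, -22, 11, 29, -3, 17, 5, 12, 33]
  19 vs smaller child -22 at index 4, swap → [-37, -22, -25, -11, 19, 11, 29, -3, 17, 5, 12, 33]
  19 vs smaller child 5 at index 9, swap → [-37, -22, -25, -11, 5, 11, 29, -3, 17, 19, 12, 33]
extract-min #2 returns -37:
  remove root -37; move last element 33 to root → [33, -22, -25, -11, 5, 11, 29, -3, 17, 19, 12]
  33 vs smaller child -25 at index 2, swap → [-25, -22, 33, -11, 5, 11, 29, -3, 17, 19, 12]
  33 vs smaller child 11 at index 5, swap → [-25, -22, 11, -11, 5, 33, 29, -3, 17, 19, 12]
extract-min #3 returns -25:
  remove root -25; move last element 12 to root → [12, -22, 11, -11, 5, 33, 29, -3, 17, 19]
  12 vs smaller child -22 at index 1, swap → [-22, 12, 11, -11, 5, 33, 29, -3, 17, 19]
  12 vs smaller child -11 at index 3, swap → [-22, -11, 11, 12, 5, 33, 29, -3, 17, 19]
  12 vs smaller child -3 at index 7, swap → [-22, -11, 11, -3, 5, 33, 29, 12, 17, 19]

[-22, -11, 11, -3, 5, 33, 29, 12, 17, 19]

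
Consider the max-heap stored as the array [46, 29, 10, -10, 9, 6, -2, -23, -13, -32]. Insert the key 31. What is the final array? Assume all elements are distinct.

append 31 at index 10 → [46, 29, 10, -10, 9, 6, -2, -23, -13, -32, 31]
31 > parent 9 at index 4, swap → [46, 29, 10, -10, 31, 6, -2, -23, -13, -32, 9]
31 > parent 29 at index 1, swap → [46, 31, 10, -10, 29, 6, -2, -23, -13, -32, 9]

[46, 31, 10, -10, 29, 6, -2, -23, -13, -32, 9]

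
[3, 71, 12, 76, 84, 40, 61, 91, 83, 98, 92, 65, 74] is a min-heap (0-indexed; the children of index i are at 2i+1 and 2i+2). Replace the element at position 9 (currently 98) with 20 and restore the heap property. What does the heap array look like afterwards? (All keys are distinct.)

[3, 20, 12, 76, 71, 40, 61, 91, 83, 84, 92, 65, 74]

set index 9 from 98 to 20 → [3, 71, 12, 76, 84, 40, 61, 91, 83, 20, 92, 65, 74]
20 < parent 84 at index 4, swap → [3, 71, 12, 76, 20, 40, 61, 91, 83, 84, 92, 65, 74]
20 < parent 71 at index 1, swap → [3, 20, 12, 76, 71, 40, 61, 91, 83, 84, 92, 65, 74]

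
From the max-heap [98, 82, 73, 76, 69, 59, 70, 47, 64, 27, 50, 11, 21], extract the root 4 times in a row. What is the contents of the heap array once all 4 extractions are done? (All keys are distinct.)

extract-max #1 returns 98:
  remove root 98; move last element 21 to root → [21, 82, 73, 76, 69, 59, 70, 47, 64, 27, 50, 11]
  21 vs larger child 82 at index 1, swap → [82, 21, 73, 76, 69, 59, 70, 47, 64, 27, 50, 11]
  21 vs larger child 76 at index 3, swap → [82, 76, 73, 21, 69, 59, 70, 47, 64, 27, 50, 11]
  21 vs larger child 64 at index 8, swap → [82, 76, 73, 64, 69, 59, 70, 47, 21, 27, 50, 11]
extract-max #2 returns 82:
  remove root 82; move last element 11 to root → [11, 76, 73, 64, 69, 59, 70, 47, 21, 27, 50]
  11 vs larger child 76 at index 1, swap → [76, 11, 73, 64, 69, 59, 70, 47, 21, 27, 50]
  11 vs larger child 69 at index 4, swap → [76, 69, 73, 64, 11, 59, 70, 47, 21, 27, 50]
  11 vs larger child 50 at index 10, swap → [76, 69, 73, 64, 50, 59, 70, 47, 21, 27, 11]
extract-max #3 returns 76:
  remove root 76; move last element 11 to root → [11, 69, 73, 64, 50, 59, 70, 47, 21, 27]
  11 vs larger child 73 at index 2, swap → [73, 69, 11, 64, 50, 59, 70, 47, 21, 27]
  11 vs larger child 70 at index 6, swap → [73, 69, 70, 64, 50, 59, 11, 47, 21, 27]
extract-max #4 returns 73:
  remove root 73; move last element 27 to root → [27, 69, 70, 64, 50, 59, 11, 47, 21]
  27 vs larger child 70 at index 2, swap → [70, 69, 27, 64, 50, 59, 11, 47, 21]
  27 vs larger child 59 at index 5, swap → [70, 69, 59, 64, 50, 27, 11, 47, 21]

[70, 69, 59, 64, 50, 27, 11, 47, 21]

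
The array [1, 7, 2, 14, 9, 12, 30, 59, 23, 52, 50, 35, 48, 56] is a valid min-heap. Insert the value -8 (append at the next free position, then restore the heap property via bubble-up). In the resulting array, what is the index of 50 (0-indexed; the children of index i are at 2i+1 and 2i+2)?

append -8 at index 14 → [1, 7, 2, 14, 9, 12, 30, 59, 23, 52, 50, 35, 48, 56, -8]
-8 < parent 30 at index 6, swap → [1, 7, 2, 14, 9, 12, -8, 59, 23, 52, 50, 35, 48, 56, 30]
-8 < parent 2 at index 2, swap → [1, 7, -8, 14, 9, 12, 2, 59, 23, 52, 50, 35, 48, 56, 30]
-8 < parent 1 at index 0, swap → [-8, 7, 1, 14, 9, 12, 2, 59, 23, 52, 50, 35, 48, 56, 30]
resulting array: [-8, 7, 1, 14, 9, 12, 2, 59, 23, 52, 50, 35, 48, 56, 30]

10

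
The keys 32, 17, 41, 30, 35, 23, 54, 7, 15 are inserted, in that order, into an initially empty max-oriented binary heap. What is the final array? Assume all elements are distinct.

[54, 35, 41, 17, 30, 23, 32, 7, 15]

Insert 32:
  append 32 at index 0 → [32] (no swap needed)
Insert 17:
  append 17 at index 1 → [32, 17] (no swap needed)
Insert 41:
  append 41 at index 2 → [32, 17, 41]
  41 > parent 32 at index 0, swap → [41, 17, 32]
Insert 30:
  append 30 at index 3 → [41, 17, 32, 30]
  30 > parent 17 at index 1, swap → [41, 30, 32, 17]
Insert 35:
  append 35 at index 4 → [41, 30, 32, 17, 35]
  35 > parent 30 at index 1, swap → [41, 35, 32, 17, 30]
Insert 23:
  append 23 at index 5 → [41, 35, 32, 17, 30, 23] (no swap needed)
Insert 54:
  append 54 at index 6 → [41, 35, 32, 17, 30, 23, 54]
  54 > parent 32 at index 2, swap → [41, 35, 54, 17, 30, 23, 32]
  54 > parent 41 at index 0, swap → [54, 35, 41, 17, 30, 23, 32]
Insert 7:
  append 7 at index 7 → [54, 35, 41, 17, 30, 23, 32, 7] (no swap needed)
Insert 15:
  append 15 at index 8 → [54, 35, 41, 17, 30, 23, 32, 7, 15] (no swap needed)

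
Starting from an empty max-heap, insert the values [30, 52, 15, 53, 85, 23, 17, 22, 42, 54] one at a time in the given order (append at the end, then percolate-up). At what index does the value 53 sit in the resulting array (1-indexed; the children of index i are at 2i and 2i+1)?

Insert 30:
  append 30 at index 1 → [30] (no swap needed)
Insert 52:
  append 52 at index 2 → [30, 52]
  52 > parent 30 at index 1, swap → [52, 30]
Insert 15:
  append 15 at index 3 → [52, 30, 15] (no swap needed)
Insert 53:
  append 53 at index 4 → [52, 30, 15, 53]
  53 > parent 30 at index 2, swap → [52, 53, 15, 30]
  53 > parent 52 at index 1, swap → [53, 52, 15, 30]
Insert 85:
  append 85 at index 5 → [53, 52, 15, 30, 85]
  85 > parent 52 at index 2, swap → [53, 85, 15, 30, 52]
  85 > parent 53 at index 1, swap → [85, 53, 15, 30, 52]
Insert 23:
  append 23 at index 6 → [85, 53, 15, 30, 52, 23]
  23 > parent 15 at index 3, swap → [85, 53, 23, 30, 52, 15]
Insert 17:
  append 17 at index 7 → [85, 53, 23, 30, 52, 15, 17] (no swap needed)
Insert 22:
  append 22 at index 8 → [85, 53, 23, 30, 52, 15, 17, 22] (no swap needed)
Insert 42:
  append 42 at index 9 → [85, 53, 23, 30, 52, 15, 17, 22, 42]
  42 > parent 30 at index 4, swap → [85, 53, 23, 42, 52, 15, 17, 22, 30]
Insert 54:
  append 54 at index 10 → [85, 53, 23, 42, 52, 15, 17, 22, 30, 54]
  54 > parent 52 at index 5, swap → [85, 53, 23, 42, 54, 15, 17, 22, 30, 52]
  54 > parent 53 at index 2, swap → [85, 54, 23, 42, 53, 15, 17, 22, 30, 52]
resulting array: [85, 54, 23, 42, 53, 15, 17, 22, 30, 52]

5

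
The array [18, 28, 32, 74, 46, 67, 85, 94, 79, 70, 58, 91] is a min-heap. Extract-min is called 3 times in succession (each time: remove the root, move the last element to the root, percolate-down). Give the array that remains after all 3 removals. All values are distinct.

[46, 58, 67, 74, 70, 91, 85, 94, 79]

extract-min #1 returns 18:
  remove root 18; move last element 91 to root → [91, 28, 32, 74, 46, 67, 85, 94, 79, 70, 58]
  91 vs smaller child 28 at index 1, swap → [28, 91, 32, 74, 46, 67, 85, 94, 79, 70, 58]
  91 vs smaller child 46 at index 4, swap → [28, 46, 32, 74, 91, 67, 85, 94, 79, 70, 58]
  91 vs smaller child 58 at index 10, swap → [28, 46, 32, 74, 58, 67, 85, 94, 79, 70, 91]
extract-min #2 returns 28:
  remove root 28; move last element 91 to root → [91, 46, 32, 74, 58, 67, 85, 94, 79, 70]
  91 vs smaller child 32 at index 2, swap → [32, 46, 91, 74, 58, 67, 85, 94, 79, 70]
  91 vs smaller child 67 at index 5, swap → [32, 46, 67, 74, 58, 91, 85, 94, 79, 70]
extract-min #3 returns 32:
  remove root 32; move last element 70 to root → [70, 46, 67, 74, 58, 91, 85, 94, 79]
  70 vs smaller child 46 at index 1, swap → [46, 70, 67, 74, 58, 91, 85, 94, 79]
  70 vs smaller child 58 at index 4, swap → [46, 58, 67, 74, 70, 91, 85, 94, 79]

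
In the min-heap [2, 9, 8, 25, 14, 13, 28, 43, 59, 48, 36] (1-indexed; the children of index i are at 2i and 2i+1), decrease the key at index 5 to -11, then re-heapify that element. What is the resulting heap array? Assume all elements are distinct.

[-11, 2, 8, 25, 9, 13, 28, 43, 59, 48, 36]

set index 5 from 14 to -11 → [2, 9, 8, 25, -11, 13, 28, 43, 59, 48, 36]
-11 < parent 9 at index 2, swap → [2, -11, 8, 25, 9, 13, 28, 43, 59, 48, 36]
-11 < parent 2 at index 1, swap → [-11, 2, 8, 25, 9, 13, 28, 43, 59, 48, 36]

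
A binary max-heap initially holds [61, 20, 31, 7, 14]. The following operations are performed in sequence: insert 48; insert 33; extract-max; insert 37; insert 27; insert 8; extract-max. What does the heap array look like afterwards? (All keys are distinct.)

[37, 27, 33, 20, 14, 31, 8, 7]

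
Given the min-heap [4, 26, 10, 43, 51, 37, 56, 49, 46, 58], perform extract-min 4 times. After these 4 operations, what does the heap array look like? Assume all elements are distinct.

extract-min #1 returns 4:
  remove root 4; move last element 58 to root → [58, 26, 10, 43, 51, 37, 56, 49, 46]
  58 vs smaller child 10 at index 2, swap → [10, 26, 58, 43, 51, 37, 56, 49, 46]
  58 vs smaller child 37 at index 5, swap → [10, 26, 37, 43, 51, 58, 56, 49, 46]
extract-min #2 returns 10:
  remove root 10; move last element 46 to root → [46, 26, 37, 43, 51, 58, 56, 49]
  46 vs smaller child 26 at index 1, swap → [26, 46, 37, 43, 51, 58, 56, 49]
  46 vs smaller child 43 at index 3, swap → [26, 43, 37, 46, 51, 58, 56, 49]
extract-min #3 returns 26:
  remove root 26; move last element 49 to root → [49, 43, 37, 46, 51, 58, 56]
  49 vs smaller child 37 at index 2, swap → [37, 43, 49, 46, 51, 58, 56]
extract-min #4 returns 37:
  remove root 37; move last element 56 to root → [56, 43, 49, 46, 51, 58]
  56 vs smaller child 43 at index 1, swap → [43, 56, 49, 46, 51, 58]
  56 vs smaller child 46 at index 3, swap → [43, 46, 49, 56, 51, 58]

[43, 46, 49, 56, 51, 58]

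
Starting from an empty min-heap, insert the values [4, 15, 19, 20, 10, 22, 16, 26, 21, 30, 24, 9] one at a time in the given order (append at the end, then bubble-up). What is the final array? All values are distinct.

[4, 10, 9, 20, 15, 16, 19, 26, 21, 30, 24, 22]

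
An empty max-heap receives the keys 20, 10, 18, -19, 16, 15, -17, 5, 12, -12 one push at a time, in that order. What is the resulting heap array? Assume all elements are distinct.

Insert 20:
  append 20 at index 0 → [20] (no swap needed)
Insert 10:
  append 10 at index 1 → [20, 10] (no swap needed)
Insert 18:
  append 18 at index 2 → [20, 10, 18] (no swap needed)
Insert -19:
  append -19 at index 3 → [20, 10, 18, -19] (no swap needed)
Insert 16:
  append 16 at index 4 → [20, 10, 18, -19, 16]
  16 > parent 10 at index 1, swap → [20, 16, 18, -19, 10]
Insert 15:
  append 15 at index 5 → [20, 16, 18, -19, 10, 15] (no swap needed)
Insert -17:
  append -17 at index 6 → [20, 16, 18, -19, 10, 15, -17] (no swap needed)
Insert 5:
  append 5 at index 7 → [20, 16, 18, -19, 10, 15, -17, 5]
  5 > parent -19 at index 3, swap → [20, 16, 18, 5, 10, 15, -17, -19]
Insert 12:
  append 12 at index 8 → [20, 16, 18, 5, 10, 15, -17, -19, 12]
  12 > parent 5 at index 3, swap → [20, 16, 18, 12, 10, 15, -17, -19, 5]
Insert -12:
  append -12 at index 9 → [20, 16, 18, 12, 10, 15, -17, -19, 5, -12] (no swap needed)

[20, 16, 18, 12, 10, 15, -17, -19, 5, -12]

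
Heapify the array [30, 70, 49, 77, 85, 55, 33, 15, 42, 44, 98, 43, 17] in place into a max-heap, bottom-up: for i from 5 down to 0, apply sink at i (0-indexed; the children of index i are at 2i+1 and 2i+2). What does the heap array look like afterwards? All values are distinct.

[98, 85, 55, 77, 70, 49, 33, 15, 42, 44, 30, 43, 17]

sift down from index 5: already satisfies heap property
sift down from index 4:
  85 vs larger child 98 at index 10, swap → [30, 70, 49, 77, 98, 55, 33, 15, 42, 44, 85, 43, 17]
sift down from index 3: already satisfies heap property
sift down from index 2:
  49 vs larger child 55 at index 5, swap → [30, 70, 55, 77, 98, 49, 33, 15, 42, 44, 85, 43, 17]
sift down from index 1:
  70 vs larger child 98 at index 4, swap → [30, 98, 55, 77, 70, 49, 33, 15, 42, 44, 85, 43, 17]
  70 vs larger child 85 at index 10, swap → [30, 98, 55, 77, 85, 49, 33, 15, 42, 44, 70, 43, 17]
sift down from index 0:
  30 vs larger child 98 at index 1, swap → [98, 30, 55, 77, 85, 49, 33, 15, 42, 44, 70, 43, 17]
  30 vs larger child 85 at index 4, swap → [98, 85, 55, 77, 30, 49, 33, 15, 42, 44, 70, 43, 17]
  30 vs larger child 70 at index 10, swap → [98, 85, 55, 77, 70, 49, 33, 15, 42, 44, 30, 43, 17]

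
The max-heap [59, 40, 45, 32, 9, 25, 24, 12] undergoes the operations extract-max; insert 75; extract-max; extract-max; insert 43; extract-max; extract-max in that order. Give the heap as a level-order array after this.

extract-max → returns 59:
  remove root 59; move last element 12 to root → [12, 40, 45, 32, 9, 25, 24]
  12 vs larger child 45 at index 2, swap → [45, 40, 12, 32, 9, 25, 24]
  12 vs larger child 25 at index 5, swap → [45, 40, 25, 32, 9, 12, 24]
insert 75:
  append 75 at index 7 → [45, 40, 25, 32, 9, 12, 24, 75]
  75 > parent 32 at index 3, swap → [45, 40, 25, 75, 9, 12, 24, 32]
  75 > parent 40 at index 1, swap → [45, 75, 25, 40, 9, 12, 24, 32]
  75 > parent 45 at index 0, swap → [75, 45, 25, 40, 9, 12, 24, 32]
extract-max → returns 75:
  remove root 75; move last element 32 to root → [32, 45, 25, 40, 9, 12, 24]
  32 vs larger child 45 at index 1, swap → [45, 32, 25, 40, 9, 12, 24]
  32 vs larger child 40 at index 3, swap → [45, 40, 25, 32, 9, 12, 24]
extract-max → returns 45:
  remove root 45; move last element 24 to root → [24, 40, 25, 32, 9, 12]
  24 vs larger child 40 at index 1, swap → [40, 24, 25, 32, 9, 12]
  24 vs larger child 32 at index 3, swap → [40, 32, 25, 24, 9, 12]
insert 43:
  append 43 at index 6 → [40, 32, 25, 24, 9, 12, 43]
  43 > parent 25 at index 2, swap → [40, 32, 43, 24, 9, 12, 25]
  43 > parent 40 at index 0, swap → [43, 32, 40, 24, 9, 12, 25]
extract-max → returns 43:
  remove root 43; move last element 25 to root → [25, 32, 40, 24, 9, 12]
  25 vs larger child 40 at index 2, swap → [40, 32, 25, 24, 9, 12]
extract-max → returns 40:
  remove root 40; move last element 12 to root → [12, 32, 25, 24, 9]
  12 vs larger child 32 at index 1, swap → [32, 12, 25, 24, 9]
  12 vs larger child 24 at index 3, swap → [32, 24, 25, 12, 9]

[32, 24, 25, 12, 9]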